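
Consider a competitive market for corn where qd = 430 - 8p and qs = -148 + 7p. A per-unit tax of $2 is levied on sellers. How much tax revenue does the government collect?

Pre-tax equilibrium: p* = 578/15, q* = 1826/15.
Tax on sellers shifts supply to qs = -148 + 7(p − 2) = -162 + 7p.
430 - 8p = -162 + 7p gives buyer price pb = 592/15; sellers receive ps = 592/15 − 2 = 562/15.
New quantity: q = 430 − 8(592/15) = 1714/15.
Revenue = 2 × 1714/15 = 3428/15.

Tax revenue = 3428/15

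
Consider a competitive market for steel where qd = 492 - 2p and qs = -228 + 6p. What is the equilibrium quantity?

q* = 312

Set qd = qs: 492 - 2p = -228 + 6p.
720 = 8p, so p* = 90.
q* = 492 − 2(90) = 312.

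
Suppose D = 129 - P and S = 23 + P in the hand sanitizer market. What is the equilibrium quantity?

Set D = S: 129 - P = 23 + P.
106 = 2P, so P* = 53.
Q* = 129 − 1(53) = 76.

Q* = 76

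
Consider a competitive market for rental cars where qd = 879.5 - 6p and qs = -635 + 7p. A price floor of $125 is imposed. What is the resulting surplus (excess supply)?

Surplus = 110.5

Equilibrium price would be p* = 116.5, so the floor at 125 binds.
At p = 125: qd = 129.5, qs = 240.
Surplus = 240 − 129.5 = 110.5.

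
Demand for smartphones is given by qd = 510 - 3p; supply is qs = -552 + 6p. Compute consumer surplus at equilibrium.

Consumer surplus = 4056

Equilibrium: 510 - 3p = -552 + 6p gives p* = 118, q* = 156.
Demand choke price (qd = 0): p = 170.
CS = ½(170 − 118)(156) = 4056.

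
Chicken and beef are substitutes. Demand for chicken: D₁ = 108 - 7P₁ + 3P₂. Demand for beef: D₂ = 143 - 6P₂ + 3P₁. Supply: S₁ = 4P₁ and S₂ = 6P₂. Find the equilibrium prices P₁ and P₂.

P₁ = 575/41, P₂ = 1897/123

Market 1: 108 - 7P₁ + 3P₂ = 4P₁ → 11P₁ - 3P₂ = 108.
Market 2: 12P₂ - 3P₁ = 143.
Eliminating P₂: 12×(1) + 3×(2) gives 123P₁ = 1725, so P₁ = 575/41.
Back-substitute into (2): P₂ = (143 + 3×575/41) / 12 = 1897/123.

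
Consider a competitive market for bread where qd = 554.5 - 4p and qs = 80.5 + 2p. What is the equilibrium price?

p* = 79

Set qd = qs: 554.5 - 4p = 80.5 + 2p.
474 = 6p, so p* = 79.
q* = 554.5 − 4(79) = 238.5.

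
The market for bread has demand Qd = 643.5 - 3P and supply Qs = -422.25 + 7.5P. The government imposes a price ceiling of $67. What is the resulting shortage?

Equilibrium price would be P* = 101.5, so the ceiling at 67 binds.
At P = 67: Qd = 643.5 − 3(67) = 442.5, Qs = -422.25 + 7.5(67) = 80.25.
Shortage = 442.5 − 80.25 = 362.25.

Shortage = 362.25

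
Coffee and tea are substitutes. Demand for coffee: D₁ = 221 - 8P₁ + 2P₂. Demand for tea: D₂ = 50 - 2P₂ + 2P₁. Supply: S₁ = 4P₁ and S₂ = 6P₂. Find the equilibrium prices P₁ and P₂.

P₁ = 467/23, P₂ = 521/46

Market 1: 221 - 8P₁ + 2P₂ = 4P₁ → 12P₁ - 2P₂ = 221.
Market 2: 8P₂ - 2P₁ = 50.
Eliminating P₂: 8×(1) + 2×(2) gives 92P₁ = 1868, so P₁ = 467/23.
Back-substitute into (2): P₂ = (50 + 2×467/23) / 8 = 521/46.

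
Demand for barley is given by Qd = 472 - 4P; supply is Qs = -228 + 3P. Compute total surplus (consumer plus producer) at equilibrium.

Total surplus = 1512

Equilibrium: 472 - 4P = -228 + 3P gives P* = 100, Q* = 72.
Demand choke price: P = 118; supply starts at P = 76.
CS = ½(118 − 100)(72) = 648; PS = ½(100 − 76)(72) = 864.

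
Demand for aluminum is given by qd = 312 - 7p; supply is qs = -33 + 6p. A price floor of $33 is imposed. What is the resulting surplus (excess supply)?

Surplus = 84

Equilibrium price would be p* = 345/13, so the floor at 33 binds.
At p = 33: qd = 81, qs = 165.
Surplus = 165 − 81 = 84.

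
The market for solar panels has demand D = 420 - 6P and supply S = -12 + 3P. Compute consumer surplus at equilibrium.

Consumer surplus = 1452

Equilibrium: 420 - 6P = -12 + 3P gives P* = 48, Q* = 132.
Demand choke price (D = 0): P = 70.
CS = ½(70 − 48)(132) = 1452.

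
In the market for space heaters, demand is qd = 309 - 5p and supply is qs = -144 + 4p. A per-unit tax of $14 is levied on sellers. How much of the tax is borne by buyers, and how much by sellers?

Buyers bear 56/9, sellers bear 70/9

Pre-tax equilibrium: p* = 151/3, q* = 172/3.
Tax on sellers shifts supply to qs = -144 + 4(p − 14) = -200 + 4p.
309 - 5p = -200 + 4p gives buyer price pb = 509/9; sellers receive ps = 509/9 − 14 = 383/9.
New quantity: q = 309 − 5(509/9) = 236/9.
Buyer burden = 509/9 − 151/3 = 56/9; seller burden = 151/3 − 383/9 = 70/9.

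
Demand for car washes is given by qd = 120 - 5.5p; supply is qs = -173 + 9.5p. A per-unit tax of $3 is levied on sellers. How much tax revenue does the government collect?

Pre-tax equilibrium: p* = 293/15, q* = 377/30.
Tax on sellers shifts supply to qs = -173 + 9.5(p − 3) = -201.5 + 9.5p.
120 - 5.5p = -201.5 + 9.5p gives buyer price pb = 643/30; sellers receive ps = 643/30 − 3 = 553/30.
New quantity: q = 120 − 5.5(643/30) = 127/60.
Revenue = 3 × 127/60 = 6.35.

Tax revenue = 6.35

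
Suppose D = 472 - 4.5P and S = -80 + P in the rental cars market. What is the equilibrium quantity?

Q* = 224/11

Set D = S: 472 - 4.5P = -80 + P.
552 = 5.5P, so P* = 1104/11.
Q* = 472 − 4.5(1104/11) = 224/11.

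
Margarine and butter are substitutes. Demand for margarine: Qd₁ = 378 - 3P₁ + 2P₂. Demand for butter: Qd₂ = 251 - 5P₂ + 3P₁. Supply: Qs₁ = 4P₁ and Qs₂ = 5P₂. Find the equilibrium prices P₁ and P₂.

P₁ = 66.90625, P₂ = 45.171875

Market 1: 378 - 3P₁ + 2P₂ = 4P₁ → 7P₁ - 2P₂ = 378.
Market 2: 10P₂ - 3P₁ = 251.
Eliminating P₂: 10×(1) + 2×(2) gives 64P₁ = 4282, so P₁ = 66.90625.
Back-substitute into (2): P₂ = (251 + 3×66.90625) / 10 = 45.171875.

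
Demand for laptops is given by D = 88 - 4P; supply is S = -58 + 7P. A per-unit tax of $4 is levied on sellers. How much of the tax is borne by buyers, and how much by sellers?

Buyers bear 28/11, sellers bear 16/11

Pre-tax equilibrium: P* = 146/11, Q* = 384/11.
Tax on sellers shifts supply to S = -58 + 7(P − 4) = -86 + 7P.
88 - 4P = -86 + 7P gives buyer price Pb = 174/11; sellers receive Ps = 174/11 − 4 = 130/11.
New quantity: Q = 88 − 4(174/11) = 272/11.
Buyer burden = 174/11 − 146/11 = 28/11; seller burden = 146/11 − 130/11 = 16/11.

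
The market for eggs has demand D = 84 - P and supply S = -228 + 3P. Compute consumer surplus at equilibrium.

Consumer surplus = 18

Equilibrium: 84 - P = -228 + 3P gives P* = 78, Q* = 6.
Demand choke price (D = 0): P = 84.
CS = ½(84 − 78)(6) = 18.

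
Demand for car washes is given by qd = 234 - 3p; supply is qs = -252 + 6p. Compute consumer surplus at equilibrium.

Consumer surplus = 864

Equilibrium: 234 - 3p = -252 + 6p gives p* = 54, q* = 72.
Demand choke price (qd = 0): p = 78.
CS = ½(78 − 54)(72) = 864.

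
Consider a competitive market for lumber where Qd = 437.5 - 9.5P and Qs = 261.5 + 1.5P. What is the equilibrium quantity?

Set Qd = Qs: 437.5 - 9.5P = 261.5 + 1.5P.
176 = 11P, so P* = 16.
Q* = 437.5 − 9.5(16) = 285.5.

Q* = 285.5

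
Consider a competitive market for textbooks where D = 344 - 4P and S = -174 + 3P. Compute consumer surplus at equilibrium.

Equilibrium: 344 - 4P = -174 + 3P gives P* = 74, Q* = 48.
Demand choke price (D = 0): P = 86.
CS = ½(86 − 74)(48) = 288.

Consumer surplus = 288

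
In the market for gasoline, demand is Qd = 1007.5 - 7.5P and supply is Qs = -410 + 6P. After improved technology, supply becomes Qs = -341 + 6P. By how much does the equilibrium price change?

Original equilibrium: P* = 105, Q* = 220.
New equilibrium: 1007.5 - 7.5P = -341 + 6P, so 1348.5 = 13.5P and P' = 899/9; Q' = 1007.5 − 7.5(899/9) = 775/3.
Change in price: 899/9 − 105 = -46/9.

ΔP = -46/9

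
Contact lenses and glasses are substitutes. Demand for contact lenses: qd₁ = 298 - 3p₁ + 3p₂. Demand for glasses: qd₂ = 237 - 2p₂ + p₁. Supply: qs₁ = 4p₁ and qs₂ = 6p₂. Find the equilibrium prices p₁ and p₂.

Market 1: 298 - 3p₁ + 3p₂ = 4p₁ → 7p₁ - 3p₂ = 298.
Market 2: 8p₂ - p₁ = 237.
Eliminating p₂: 8×(1) + 3×(2) gives 53p₁ = 3095, so p₁ = 3095/53.
Back-substitute into (2): p₂ = (237 + 1×3095/53) / 8 = 1957/53.

p₁ = 3095/53, p₂ = 1957/53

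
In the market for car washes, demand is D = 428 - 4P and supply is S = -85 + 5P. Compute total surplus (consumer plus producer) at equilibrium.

Equilibrium: 428 - 4P = -85 + 5P gives P* = 57, Q* = 200.
Demand choke price: P = 107; supply starts at P = 17.
CS = ½(107 − 57)(200) = 5000; PS = ½(57 − 17)(200) = 4000.

Total surplus = 9000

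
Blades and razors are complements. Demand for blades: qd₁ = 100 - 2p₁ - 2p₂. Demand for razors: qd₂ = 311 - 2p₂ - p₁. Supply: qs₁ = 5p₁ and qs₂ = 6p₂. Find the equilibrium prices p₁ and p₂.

Market 1: 100 - 2p₁ - 2p₂ = 5p₁ → 7p₁ + 2p₂ = 100.
Market 2: 8p₂ + p₁ = 311.
Eliminating p₂: 8×(1) − 2×(2) gives 54p₁ = 178, so p₁ = 89/27.
Back-substitute into (2): p₂ = (311 − 1×89/27) / 8 = 2077/54.

p₁ = 89/27, p₂ = 2077/54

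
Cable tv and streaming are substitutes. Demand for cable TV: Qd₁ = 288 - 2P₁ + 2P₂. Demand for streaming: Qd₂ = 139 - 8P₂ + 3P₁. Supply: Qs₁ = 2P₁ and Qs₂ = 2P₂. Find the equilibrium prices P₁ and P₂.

P₁ = 1579/17, P₂ = 710/17

Market 1: 288 - 2P₁ + 2P₂ = 2P₁ → 4P₁ - 2P₂ = 288.
Market 2: 10P₂ - 3P₁ = 139.
Eliminating P₂: 10×(1) + 2×(2) gives 34P₁ = 3158, so P₁ = 1579/17.
Back-substitute into (2): P₂ = (139 + 3×1579/17) / 10 = 710/17.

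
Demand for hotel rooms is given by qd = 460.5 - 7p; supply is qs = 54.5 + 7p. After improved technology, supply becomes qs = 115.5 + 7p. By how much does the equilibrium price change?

Original equilibrium: p* = 29, q* = 257.5.
New equilibrium: 460.5 - 7p = 115.5 + 7p, so 345 = 14p and p' = 345/14; q' = 460.5 − 7(345/14) = 288.
Change in price: 345/14 − 29 = -61/14.

Δp = -61/14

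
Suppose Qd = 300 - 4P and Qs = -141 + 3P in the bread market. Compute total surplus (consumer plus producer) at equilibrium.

Total surplus = 672

Equilibrium: 300 - 4P = -141 + 3P gives P* = 63, Q* = 48.
Demand choke price: P = 75; supply starts at P = 47.
CS = ½(75 − 63)(48) = 288; PS = ½(63 − 47)(48) = 384.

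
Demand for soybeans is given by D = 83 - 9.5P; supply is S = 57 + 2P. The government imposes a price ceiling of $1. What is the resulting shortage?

Equilibrium price would be P* = 52/23, so the ceiling at 1 binds.
At P = 1: D = 83 − 9.5(1) = 73.5, S = 57 + 2(1) = 59.
Shortage = 73.5 − 59 = 14.5.

Shortage = 14.5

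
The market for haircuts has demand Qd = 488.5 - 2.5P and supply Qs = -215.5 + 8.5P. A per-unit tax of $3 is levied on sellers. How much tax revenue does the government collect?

Pre-tax equilibrium: P* = 64, Q* = 328.5.
Tax on sellers shifts supply to Qs = -215.5 + 8.5(P − 3) = -241 + 8.5P.
488.5 - 2.5P = -241 + 8.5P gives buyer price Pb = 1459/22; sellers receive Ps = 1459/22 − 3 = 1393/22.
New quantity: Q = 488.5 − 2.5(1459/22) = 14199/44.
Revenue = 3 × 14199/44 = 42597/44.

Tax revenue = 42597/44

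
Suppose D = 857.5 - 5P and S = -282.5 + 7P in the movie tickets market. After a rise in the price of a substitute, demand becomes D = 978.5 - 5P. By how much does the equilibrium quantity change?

ΔQ = 847/12

Original equilibrium: P* = 95, Q* = 382.5.
New equilibrium: 978.5 - 5P = -282.5 + 7P, so 1261 = 12P and P' = 1261/12; Q' = 978.5 − 5(1261/12) = 5437/12.
Change in quantity: 5437/12 − 382.5 = 847/12.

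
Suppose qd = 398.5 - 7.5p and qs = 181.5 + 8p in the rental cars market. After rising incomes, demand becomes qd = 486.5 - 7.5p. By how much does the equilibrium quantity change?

Original equilibrium: p* = 14, q* = 293.5.
New equilibrium: 486.5 - 7.5p = 181.5 + 8p, so 305 = 15.5p and p' = 610/31; q' = 486.5 − 7.5(610/31) = 21013/62.
Change in quantity: 21013/62 − 293.5 = 1408/31.

Δq = 1408/31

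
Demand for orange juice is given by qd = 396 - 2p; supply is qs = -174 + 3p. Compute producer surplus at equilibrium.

Producer surplus = 4704

Equilibrium: 396 - 2p = -174 + 3p gives p* = 114, q* = 168.
Supply starts at p = 58 (where qs = 0).
PS = ½(114 − 58)(168) = 4704.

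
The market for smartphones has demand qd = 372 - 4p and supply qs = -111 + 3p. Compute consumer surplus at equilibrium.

Consumer surplus = 1152

Equilibrium: 372 - 4p = -111 + 3p gives p* = 69, q* = 96.
Demand choke price (qd = 0): p = 93.
CS = ½(93 − 69)(96) = 1152.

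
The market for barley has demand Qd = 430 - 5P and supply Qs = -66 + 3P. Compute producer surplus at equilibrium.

Producer surplus = 2400

Equilibrium: 430 - 5P = -66 + 3P gives P* = 62, Q* = 120.
Supply starts at P = 22 (where Qs = 0).
PS = ½(62 − 22)(120) = 2400.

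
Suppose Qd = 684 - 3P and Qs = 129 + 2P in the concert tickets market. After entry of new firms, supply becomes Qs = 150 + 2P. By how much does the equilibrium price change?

Original equilibrium: P* = 111, Q* = 351.
New equilibrium: 684 - 3P = 150 + 2P, so 534 = 5P and P' = 106.8; Q' = 684 − 3(106.8) = 363.6.
Change in price: 106.8 − 111 = -4.2.

ΔP = -4.2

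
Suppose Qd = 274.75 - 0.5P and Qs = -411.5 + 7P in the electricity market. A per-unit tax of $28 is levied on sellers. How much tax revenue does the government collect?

Pre-tax equilibrium: P* = 91.5, Q* = 229.
Tax on sellers shifts supply to Qs = -411.5 + 7(P − 28) = -607.5 + 7P.
274.75 - 0.5P = -607.5 + 7P gives buyer price Pb = 3529/30; sellers receive Ps = 3529/30 − 28 = 2689/30.
New quantity: Q = 274.75 − 0.5(3529/30) = 3239/15.
Revenue = 28 × 3239/15 = 90692/15.

Tax revenue = 90692/15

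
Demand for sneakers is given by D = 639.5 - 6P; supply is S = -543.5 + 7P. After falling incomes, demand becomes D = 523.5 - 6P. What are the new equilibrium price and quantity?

Original equilibrium: P* = 91, Q* = 93.5.
New equilibrium: 523.5 - 6P = -543.5 + 7P, so 1067 = 13P and P' = 1067/13; Q' = 523.5 − 6(1067/13) = 807/26.

P' = 1067/13, Q' = 807/26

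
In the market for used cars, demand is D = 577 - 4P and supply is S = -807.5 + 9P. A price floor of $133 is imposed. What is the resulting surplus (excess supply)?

Equilibrium price would be P* = 106.5, so the floor at 133 binds.
At P = 133: D = 45, S = 389.5.
Surplus = 389.5 − 45 = 344.5.

Surplus = 344.5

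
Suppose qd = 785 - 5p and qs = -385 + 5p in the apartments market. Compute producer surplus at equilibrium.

Equilibrium: 785 - 5p = -385 + 5p gives p* = 117, q* = 200.
Supply starts at p = 77 (where qs = 0).
PS = ½(117 − 77)(200) = 4000.

Producer surplus = 4000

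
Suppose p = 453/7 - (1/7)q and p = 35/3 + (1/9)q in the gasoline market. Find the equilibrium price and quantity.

p* = 34.875, q* = 208.875

Set the two price expressions equal: 453/7 - (1/7)q = 35/3 + (1/9)q.
1114/21 = (16/63)q, so q* = 208.875.
p* = 453/7 − (1/7)(208.875) = 34.875.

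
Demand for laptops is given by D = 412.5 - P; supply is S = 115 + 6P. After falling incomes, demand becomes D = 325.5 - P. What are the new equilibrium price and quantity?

Original equilibrium: P* = 42.5, Q* = 370.
New equilibrium: 325.5 - P = 115 + 6P, so 210.5 = 7P and P' = 421/14; Q' = 325.5 − 1(421/14) = 2068/7.

P' = 421/14, Q' = 2068/7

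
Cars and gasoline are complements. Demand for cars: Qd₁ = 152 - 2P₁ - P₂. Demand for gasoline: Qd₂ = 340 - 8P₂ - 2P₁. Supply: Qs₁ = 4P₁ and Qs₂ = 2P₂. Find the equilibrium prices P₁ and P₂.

P₁ = 590/29, P₂ = 868/29

Market 1: 152 - 2P₁ - P₂ = 4P₁ → 6P₁ + P₂ = 152.
Market 2: 10P₂ + 2P₁ = 340.
Eliminating P₂: 10×(1) − 1×(2) gives 58P₁ = 1180, so P₁ = 590/29.
Back-substitute into (2): P₂ = (340 − 2×590/29) / 10 = 868/29.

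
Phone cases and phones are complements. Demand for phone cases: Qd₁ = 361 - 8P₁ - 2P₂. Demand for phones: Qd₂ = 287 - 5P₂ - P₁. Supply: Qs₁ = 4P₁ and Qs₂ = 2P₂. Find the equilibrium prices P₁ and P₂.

Market 1: 361 - 8P₁ - 2P₂ = 4P₁ → 12P₁ + 2P₂ = 361.
Market 2: 7P₂ + P₁ = 287.
Eliminating P₂: 7×(1) − 2×(2) gives 82P₁ = 1953, so P₁ = 1953/82.
Back-substitute into (2): P₂ = (287 − 1×1953/82) / 7 = 3083/82.

P₁ = 1953/82, P₂ = 3083/82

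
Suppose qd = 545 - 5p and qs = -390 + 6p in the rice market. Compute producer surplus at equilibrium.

Producer surplus = 1200

Equilibrium: 545 - 5p = -390 + 6p gives p* = 85, q* = 120.
Supply starts at p = 65 (where qs = 0).
PS = ½(85 − 65)(120) = 1200.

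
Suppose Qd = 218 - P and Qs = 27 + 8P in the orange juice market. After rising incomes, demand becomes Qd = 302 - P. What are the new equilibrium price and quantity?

Original equilibrium: P* = 191/9, Q* = 1771/9.
New equilibrium: 302 - P = 27 + 8P, so 275 = 9P and P' = 275/9; Q' = 302 − 1(275/9) = 2443/9.

P' = 275/9, Q' = 2443/9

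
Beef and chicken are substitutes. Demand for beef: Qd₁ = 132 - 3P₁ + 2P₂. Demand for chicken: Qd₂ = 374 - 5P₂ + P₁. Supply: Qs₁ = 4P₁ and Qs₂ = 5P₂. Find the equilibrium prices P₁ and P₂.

Market 1: 132 - 3P₁ + 2P₂ = 4P₁ → 7P₁ - 2P₂ = 132.
Market 2: 10P₂ - P₁ = 374.
Eliminating P₂: 10×(1) + 2×(2) gives 68P₁ = 2068, so P₁ = 517/17.
Back-substitute into (2): P₂ = (374 + 1×517/17) / 10 = 1375/34.

P₁ = 517/17, P₂ = 1375/34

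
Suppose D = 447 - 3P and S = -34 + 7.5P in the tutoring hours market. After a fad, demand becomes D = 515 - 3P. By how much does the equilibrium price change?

ΔP = 136/21

Original equilibrium: P* = 962/21, Q* = 2167/7.
New equilibrium: 515 - 3P = -34 + 7.5P, so 549 = 10.5P and P' = 366/7; Q' = 515 − 3(366/7) = 2507/7.
Change in price: 366/7 − 962/21 = 136/21.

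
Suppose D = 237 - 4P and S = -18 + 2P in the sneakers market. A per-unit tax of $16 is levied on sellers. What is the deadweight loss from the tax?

Pre-tax equilibrium: P* = 42.5, Q* = 67.
Tax on sellers shifts supply to S = -18 + 2(P − 16) = -50 + 2P.
237 - 4P = -50 + 2P gives buyer price Pb = 287/6; sellers receive Ps = 287/6 − 16 = 191/6.
New quantity: Q = 237 − 4(287/6) = 137/3.
DWL = ½ × 16 × (67 − 137/3) = 512/3.

Deadweight loss = 512/3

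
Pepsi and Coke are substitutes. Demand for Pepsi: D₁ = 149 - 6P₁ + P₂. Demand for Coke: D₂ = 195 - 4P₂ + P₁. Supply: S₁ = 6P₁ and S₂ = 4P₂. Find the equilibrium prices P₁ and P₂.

P₁ = 14.6, P₂ = 26.2

Market 1: 149 - 6P₁ + P₂ = 6P₁ → 12P₁ - P₂ = 149.
Market 2: 8P₂ - P₁ = 195.
Eliminating P₂: 8×(1) + 1×(2) gives 95P₁ = 1387, so P₁ = 14.6.
Back-substitute into (2): P₂ = (195 + 1×14.6) / 8 = 26.2.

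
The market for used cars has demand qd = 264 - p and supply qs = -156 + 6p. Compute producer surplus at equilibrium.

Equilibrium: 264 - p = -156 + 6p gives p* = 60, q* = 204.
Supply starts at p = 26 (where qs = 0).
PS = ½(60 − 26)(204) = 3468.

Producer surplus = 3468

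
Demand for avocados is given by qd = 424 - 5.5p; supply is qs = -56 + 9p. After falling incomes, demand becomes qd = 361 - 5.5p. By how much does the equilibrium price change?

Δp = -126/29

Original equilibrium: p* = 960/29, q* = 7016/29.
New equilibrium: 361 - 5.5p = -56 + 9p, so 417 = 14.5p and p' = 834/29; q' = 361 − 5.5(834/29) = 5882/29.
Change in price: 834/29 − 960/29 = -126/29.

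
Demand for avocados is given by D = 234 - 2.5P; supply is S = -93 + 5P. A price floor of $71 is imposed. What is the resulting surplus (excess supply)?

Equilibrium price would be P* = 43.6, so the floor at 71 binds.
At P = 71: D = 56.5, S = 262.
Surplus = 262 − 56.5 = 205.5.

Surplus = 205.5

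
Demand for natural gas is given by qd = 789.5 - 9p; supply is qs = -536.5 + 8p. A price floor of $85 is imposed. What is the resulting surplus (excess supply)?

Surplus = 119

Equilibrium price would be p* = 78, so the floor at 85 binds.
At p = 85: qd = 24.5, qs = 143.5.
Surplus = 143.5 − 24.5 = 119.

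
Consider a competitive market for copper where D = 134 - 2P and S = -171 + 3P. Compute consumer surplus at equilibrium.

Consumer surplus = 36

Equilibrium: 134 - 2P = -171 + 3P gives P* = 61, Q* = 12.
Demand choke price (D = 0): P = 67.
CS = ½(67 − 61)(12) = 36.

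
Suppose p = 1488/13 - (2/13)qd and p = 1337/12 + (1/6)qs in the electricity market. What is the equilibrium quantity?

q* = 9.5

Set the two price expressions equal: 1488/13 - (2/13)q = 1337/12 + (1/6)q.
475/156 = (25/78)q, so q* = 9.5.
p* = 1488/13 − (2/13)(9.5) = 113.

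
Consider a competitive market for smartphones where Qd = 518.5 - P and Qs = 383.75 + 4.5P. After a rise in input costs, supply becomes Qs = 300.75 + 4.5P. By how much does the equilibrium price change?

ΔP = 166/11

Original equilibrium: P* = 24.5, Q* = 494.
New equilibrium: 518.5 - P = 300.75 + 4.5P, so 217.75 = 5.5P and P' = 871/22; Q' = 518.5 − 1(871/22) = 5268/11.
Change in price: 871/22 − 24.5 = 166/11.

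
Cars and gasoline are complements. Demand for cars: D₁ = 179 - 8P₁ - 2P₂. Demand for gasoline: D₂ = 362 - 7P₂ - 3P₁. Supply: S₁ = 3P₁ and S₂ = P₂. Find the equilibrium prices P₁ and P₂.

Market 1: 179 - 8P₁ - 2P₂ = 3P₁ → 11P₁ + 2P₂ = 179.
Market 2: 8P₂ + 3P₁ = 362.
Eliminating P₂: 8×(1) − 2×(2) gives 82P₁ = 708, so P₁ = 354/41.
Back-substitute into (2): P₂ = (362 − 3×354/41) / 8 = 3445/82.

P₁ = 354/41, P₂ = 3445/82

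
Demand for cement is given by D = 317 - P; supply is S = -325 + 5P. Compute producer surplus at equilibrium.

Equilibrium: 317 - P = -325 + 5P gives P* = 107, Q* = 210.
Supply starts at P = 65 (where S = 0).
PS = ½(107 − 65)(210) = 4410.

Producer surplus = 4410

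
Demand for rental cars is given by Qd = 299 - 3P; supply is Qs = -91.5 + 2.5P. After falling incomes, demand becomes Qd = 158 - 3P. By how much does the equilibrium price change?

ΔP = -282/11

Original equilibrium: P* = 71, Q* = 86.
New equilibrium: 158 - 3P = -91.5 + 2.5P, so 249.5 = 5.5P and P' = 499/11; Q' = 158 − 3(499/11) = 241/11.
Change in price: 499/11 − 71 = -282/11.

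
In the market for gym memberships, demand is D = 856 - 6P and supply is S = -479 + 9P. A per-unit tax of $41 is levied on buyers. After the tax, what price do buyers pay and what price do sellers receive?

Buyers pay $113.6, sellers receive $72.6

Pre-tax equilibrium: P* = 89, Q* = 322.
Tax on buyers shifts demand to D = 856 − 6(P + 41) = 610 - 6P.
610 - 6P = -479 + 9P gives seller price Ps = 72.6; buyers pay Pb = 72.6 + 41 = 113.6.
New quantity: Q = 856 − 6(113.6) = 174.4.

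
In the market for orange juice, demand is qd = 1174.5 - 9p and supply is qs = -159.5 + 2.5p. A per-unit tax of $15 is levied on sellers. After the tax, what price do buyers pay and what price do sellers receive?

Pre-tax equilibrium: p* = 116, q* = 130.5.
Tax on sellers shifts supply to qs = -159.5 + 2.5(p − 15) = -197 + 2.5p.
1174.5 - 9p = -197 + 2.5p gives buyer price pb = 2743/23; sellers receive ps = 2743/23 − 15 = 2398/23.
New quantity: q = 1174.5 − 9(2743/23) = 4653/46.

Buyers pay 2743/23, sellers receive 2398/23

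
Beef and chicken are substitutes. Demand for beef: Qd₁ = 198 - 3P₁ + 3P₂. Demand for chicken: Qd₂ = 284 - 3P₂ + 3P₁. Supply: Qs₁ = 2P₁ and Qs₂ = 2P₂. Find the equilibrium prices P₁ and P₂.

Market 1: 198 - 3P₁ + 3P₂ = 2P₁ → 5P₁ - 3P₂ = 198.
Market 2: 5P₂ - 3P₁ = 284.
Eliminating P₂: 5×(1) + 3×(2) gives 16P₁ = 1842, so P₁ = 115.125.
Back-substitute into (2): P₂ = (284 + 3×115.125) / 5 = 125.875.

P₁ = 115.125, P₂ = 125.875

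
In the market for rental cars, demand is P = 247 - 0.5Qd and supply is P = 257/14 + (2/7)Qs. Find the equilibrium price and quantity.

Set the two price expressions equal: 247 - 0.5Q = 257/14 + (2/7)Q.
3201/14 = (11/14)Q, so Q* = 291.
P* = 247 − (0.5)(291) = 101.5.

P* = 101.5, Q* = 291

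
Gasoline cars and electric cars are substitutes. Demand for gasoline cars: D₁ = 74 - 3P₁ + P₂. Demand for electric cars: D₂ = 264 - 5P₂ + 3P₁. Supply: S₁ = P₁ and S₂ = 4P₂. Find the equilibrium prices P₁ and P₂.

Market 1: 74 - 3P₁ + P₂ = P₁ → 4P₁ - P₂ = 74.
Market 2: 9P₂ - 3P₁ = 264.
Eliminating P₂: 9×(1) + 1×(2) gives 33P₁ = 930, so P₁ = 310/11.
Back-substitute into (2): P₂ = (264 + 3×310/11) / 9 = 426/11.

P₁ = 310/11, P₂ = 426/11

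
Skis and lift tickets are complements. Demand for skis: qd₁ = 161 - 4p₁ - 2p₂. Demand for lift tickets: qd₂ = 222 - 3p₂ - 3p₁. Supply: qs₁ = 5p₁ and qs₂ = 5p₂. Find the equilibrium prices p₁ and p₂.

p₁ = 422/33, p₂ = 505/22

Market 1: 161 - 4p₁ - 2p₂ = 5p₁ → 9p₁ + 2p₂ = 161.
Market 2: 8p₂ + 3p₁ = 222.
Eliminating p₂: 8×(1) − 2×(2) gives 66p₁ = 844, so p₁ = 422/33.
Back-substitute into (2): p₂ = (222 − 3×422/33) / 8 = 505/22.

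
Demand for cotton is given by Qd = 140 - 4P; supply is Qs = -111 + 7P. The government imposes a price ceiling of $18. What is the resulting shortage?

Equilibrium price would be P* = 251/11, so the ceiling at 18 binds.
At P = 18: Qd = 140 − 4(18) = 68, Qs = -111 + 7(18) = 15.
Shortage = 68 − 15 = 53.

Shortage = 53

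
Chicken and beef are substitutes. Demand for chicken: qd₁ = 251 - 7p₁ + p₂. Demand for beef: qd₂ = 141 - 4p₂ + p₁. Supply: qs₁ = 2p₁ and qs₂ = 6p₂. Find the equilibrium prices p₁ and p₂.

p₁ = 2651/89, p₂ = 1520/89

Market 1: 251 - 7p₁ + p₂ = 2p₁ → 9p₁ - p₂ = 251.
Market 2: 10p₂ - p₁ = 141.
Eliminating p₂: 10×(1) + 1×(2) gives 89p₁ = 2651, so p₁ = 2651/89.
Back-substitute into (2): p₂ = (141 + 1×2651/89) / 10 = 1520/89.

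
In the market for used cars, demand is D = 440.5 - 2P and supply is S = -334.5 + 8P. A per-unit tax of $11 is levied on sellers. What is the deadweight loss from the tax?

Pre-tax equilibrium: P* = 77.5, Q* = 285.5.
Tax on sellers shifts supply to S = -334.5 + 8(P − 11) = -422.5 + 8P.
440.5 - 2P = -422.5 + 8P gives buyer price Pb = 86.3; sellers receive Ps = 86.3 − 11 = 75.3.
New quantity: Q = 440.5 − 2(86.3) = 267.9.
DWL = ½ × 11 × (285.5 − 267.9) = 96.8.

Deadweight loss = 96.8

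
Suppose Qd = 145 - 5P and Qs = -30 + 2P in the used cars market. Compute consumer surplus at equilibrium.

Equilibrium: 145 - 5P = -30 + 2P gives P* = 25, Q* = 20.
Demand choke price (Qd = 0): P = 29.
CS = ½(29 − 25)(20) = 40.

Consumer surplus = 40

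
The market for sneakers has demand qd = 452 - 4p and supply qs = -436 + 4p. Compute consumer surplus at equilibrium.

Equilibrium: 452 - 4p = -436 + 4p gives p* = 111, q* = 8.
Demand choke price (qd = 0): p = 113.
CS = ½(113 − 111)(8) = 8.

Consumer surplus = 8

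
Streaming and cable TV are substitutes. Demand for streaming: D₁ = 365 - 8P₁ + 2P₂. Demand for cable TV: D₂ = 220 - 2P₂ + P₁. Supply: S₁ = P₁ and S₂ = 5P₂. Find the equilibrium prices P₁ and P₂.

Market 1: 365 - 8P₁ + 2P₂ = P₁ → 9P₁ - 2P₂ = 365.
Market 2: 7P₂ - P₁ = 220.
Eliminating P₂: 7×(1) + 2×(2) gives 61P₁ = 2995, so P₁ = 2995/61.
Back-substitute into (2): P₂ = (220 + 1×2995/61) / 7 = 2345/61.

P₁ = 2995/61, P₂ = 2345/61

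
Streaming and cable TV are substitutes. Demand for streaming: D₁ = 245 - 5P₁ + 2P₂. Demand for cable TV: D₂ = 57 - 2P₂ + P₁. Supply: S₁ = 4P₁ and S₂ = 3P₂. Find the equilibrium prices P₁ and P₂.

Market 1: 245 - 5P₁ + 2P₂ = 4P₁ → 9P₁ - 2P₂ = 245.
Market 2: 5P₂ - P₁ = 57.
Eliminating P₂: 5×(1) + 2×(2) gives 43P₁ = 1339, so P₁ = 1339/43.
Back-substitute into (2): P₂ = (57 + 1×1339/43) / 5 = 758/43.

P₁ = 1339/43, P₂ = 758/43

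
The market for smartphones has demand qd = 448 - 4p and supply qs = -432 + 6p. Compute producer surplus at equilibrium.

Equilibrium: 448 - 4p = -432 + 6p gives p* = 88, q* = 96.
Supply starts at p = 72 (where qs = 0).
PS = ½(88 − 72)(96) = 768.

Producer surplus = 768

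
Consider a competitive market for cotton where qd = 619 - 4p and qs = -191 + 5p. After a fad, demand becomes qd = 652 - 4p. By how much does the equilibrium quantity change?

Original equilibrium: p* = 90, q* = 259.
New equilibrium: 652 - 4p = -191 + 5p, so 843 = 9p and p' = 281/3; q' = 652 − 4(281/3) = 832/3.
Change in quantity: 832/3 − 259 = 55/3.

Δq = 55/3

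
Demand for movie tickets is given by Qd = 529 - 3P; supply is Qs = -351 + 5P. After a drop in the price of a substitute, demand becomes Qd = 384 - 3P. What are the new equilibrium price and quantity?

Original equilibrium: P* = 110, Q* = 199.
New equilibrium: 384 - 3P = -351 + 5P, so 735 = 8P and P' = 91.875; Q' = 384 − 3(91.875) = 108.375.

P' = 91.875, Q' = 108.375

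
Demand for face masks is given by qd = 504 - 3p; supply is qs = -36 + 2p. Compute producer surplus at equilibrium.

Producer surplus = 8100

Equilibrium: 504 - 3p = -36 + 2p gives p* = 108, q* = 180.
Supply starts at p = 18 (where qs = 0).
PS = ½(108 − 18)(180) = 8100.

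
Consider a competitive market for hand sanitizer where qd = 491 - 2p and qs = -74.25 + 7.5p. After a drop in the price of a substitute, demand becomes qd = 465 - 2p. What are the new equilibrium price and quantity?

Original equilibrium: p* = 59.5, q* = 372.
New equilibrium: 465 - 2p = -74.25 + 7.5p, so 539.25 = 9.5p and p' = 2157/38; q' = 465 − 2(2157/38) = 6678/19.

p' = 2157/38, q' = 6678/19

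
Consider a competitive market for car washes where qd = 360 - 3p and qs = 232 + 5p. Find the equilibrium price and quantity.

Set qd = qs: 360 - 3p = 232 + 5p.
128 = 8p, so p* = 16.
q* = 360 − 3(16) = 312.

p* = 16, q* = 312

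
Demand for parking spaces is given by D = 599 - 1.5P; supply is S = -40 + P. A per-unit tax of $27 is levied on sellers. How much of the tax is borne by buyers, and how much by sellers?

Buyers bear $10.8, sellers bear $16.2

Pre-tax equilibrium: P* = 255.6, Q* = 215.6.
Tax on sellers shifts supply to S = -40 + 1(P − 27) = -67 + P.
599 - 1.5P = -67 + P gives buyer price Pb = 266.4; sellers receive Ps = 266.4 − 27 = 239.4.
New quantity: Q = 599 − 1.5(266.4) = 199.4.
Buyer burden = 266.4 − 255.6 = 10.8; seller burden = 255.6 − 239.4 = 16.2.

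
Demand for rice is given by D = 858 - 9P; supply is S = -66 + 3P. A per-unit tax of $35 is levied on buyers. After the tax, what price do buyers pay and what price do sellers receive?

Buyers pay $85.75, sellers receive $50.75

Pre-tax equilibrium: P* = 77, Q* = 165.
Tax on buyers shifts demand to D = 858 − 9(P + 35) = 543 - 9P.
543 - 9P = -66 + 3P gives seller price Ps = 50.75; buyers pay Pb = 50.75 + 35 = 85.75.
New quantity: Q = 858 − 9(85.75) = 86.25.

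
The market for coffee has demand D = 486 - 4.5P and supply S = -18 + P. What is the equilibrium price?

P* = 1008/11

Set D = S: 486 - 4.5P = -18 + P.
504 = 5.5P, so P* = 1008/11.
Q* = 486 − 4.5(1008/11) = 810/11.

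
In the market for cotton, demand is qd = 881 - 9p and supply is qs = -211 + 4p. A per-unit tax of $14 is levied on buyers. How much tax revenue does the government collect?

Tax revenue = 15694/13

Pre-tax equilibrium: p* = 84, q* = 125.
Tax on buyers shifts demand to qd = 881 − 9(p + 14) = 755 - 9p.
755 - 9p = -211 + 4p gives seller price ps = 966/13; buyers pay pb = 966/13 + 14 = 1148/13.
New quantity: q = 881 − 9(1148/13) = 1121/13.
Revenue = 14 × 1121/13 = 15694/13.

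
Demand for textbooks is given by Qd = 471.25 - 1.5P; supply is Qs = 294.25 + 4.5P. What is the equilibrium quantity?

Set Qd = Qs: 471.25 - 1.5P = 294.25 + 4.5P.
177 = 6P, so P* = 29.5.
Q* = 471.25 − 1.5(29.5) = 427.

Q* = 427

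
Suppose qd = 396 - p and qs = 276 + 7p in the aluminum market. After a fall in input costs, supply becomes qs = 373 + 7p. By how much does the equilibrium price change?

Original equilibrium: p* = 15, q* = 381.
New equilibrium: 396 - p = 373 + 7p, so 23 = 8p and p' = 2.875; q' = 396 − 1(2.875) = 393.125.
Change in price: 2.875 − 15 = -12.125.

Δp = -12.125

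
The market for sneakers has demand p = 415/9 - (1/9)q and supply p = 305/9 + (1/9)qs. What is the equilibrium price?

p* = 40

Set the two price expressions equal: 415/9 - (1/9)q = 305/9 + (1/9)q.
110/9 = (2/9)q, so q* = 55.
p* = 415/9 − (1/9)(55) = 40.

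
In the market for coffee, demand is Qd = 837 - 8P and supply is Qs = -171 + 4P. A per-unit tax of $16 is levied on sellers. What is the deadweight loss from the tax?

Deadweight loss = 1024/3

Pre-tax equilibrium: P* = 84, Q* = 165.
Tax on sellers shifts supply to Qs = -171 + 4(P − 16) = -235 + 4P.
837 - 8P = -235 + 4P gives buyer price Pb = 268/3; sellers receive Ps = 268/3 − 16 = 220/3.
New quantity: Q = 837 − 8(268/3) = 367/3.
DWL = ½ × 16 × (165 − 367/3) = 1024/3.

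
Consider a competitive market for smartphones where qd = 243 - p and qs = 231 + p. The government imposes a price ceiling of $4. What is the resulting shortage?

Shortage = 4

Equilibrium price would be p* = 6, so the ceiling at 4 binds.
At p = 4: qd = 243 − 1(4) = 239, qs = 231 + 1(4) = 235.
Shortage = 239 − 235 = 4.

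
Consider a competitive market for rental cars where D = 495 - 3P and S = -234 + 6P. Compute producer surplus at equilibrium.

Equilibrium: 495 - 3P = -234 + 6P gives P* = 81, Q* = 252.
Supply starts at P = 39 (where S = 0).
PS = ½(81 − 39)(252) = 5292.

Producer surplus = 5292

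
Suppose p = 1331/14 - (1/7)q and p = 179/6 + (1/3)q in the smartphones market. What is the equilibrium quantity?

q* = 137

Set the two price expressions equal: 1331/14 - (1/7)q = 179/6 + (1/3)q.
1370/21 = (10/21)q, so q* = 137.
p* = 1331/14 − (1/7)(137) = 75.5.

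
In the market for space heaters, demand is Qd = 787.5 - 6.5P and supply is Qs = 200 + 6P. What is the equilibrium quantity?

Q* = 482

Set Qd = Qs: 787.5 - 6.5P = 200 + 6P.
587.5 = 12.5P, so P* = 47.
Q* = 787.5 − 6.5(47) = 482.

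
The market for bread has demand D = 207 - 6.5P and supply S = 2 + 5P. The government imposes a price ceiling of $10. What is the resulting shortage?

Equilibrium price would be P* = 410/23, so the ceiling at 10 binds.
At P = 10: D = 207 − 6.5(10) = 142, S = 2 + 5(10) = 52.
Shortage = 142 − 52 = 90.

Shortage = 90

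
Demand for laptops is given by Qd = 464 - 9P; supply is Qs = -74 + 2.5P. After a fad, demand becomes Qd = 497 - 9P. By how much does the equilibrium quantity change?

Original equilibrium: P* = 1076/23, Q* = 988/23.
New equilibrium: 497 - 9P = -74 + 2.5P, so 571 = 11.5P and P' = 1142/23; Q' = 497 − 9(1142/23) = 1153/23.
Change in quantity: 1153/23 − 988/23 = 165/23.

ΔQ = 165/23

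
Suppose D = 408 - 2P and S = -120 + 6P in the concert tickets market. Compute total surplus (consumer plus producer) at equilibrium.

Equilibrium: 408 - 2P = -120 + 6P gives P* = 66, Q* = 276.
Demand choke price: P = 204; supply starts at P = 20.
CS = ½(204 − 66)(276) = 19044; PS = ½(66 − 20)(276) = 6348.

Total surplus = 25392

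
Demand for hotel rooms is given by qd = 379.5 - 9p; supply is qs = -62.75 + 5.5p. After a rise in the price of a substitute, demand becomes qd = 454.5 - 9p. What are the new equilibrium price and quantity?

Original equilibrium: p* = 30.5, q* = 105.
New equilibrium: 454.5 - 9p = -62.75 + 5.5p, so 517.25 = 14.5p and p' = 2069/58; q' = 454.5 − 9(2069/58) = 3870/29.

p' = 2069/58, q' = 3870/29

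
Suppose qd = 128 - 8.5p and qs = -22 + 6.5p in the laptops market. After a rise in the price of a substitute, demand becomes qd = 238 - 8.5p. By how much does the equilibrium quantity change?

Original equilibrium: p* = 10, q* = 43.
New equilibrium: 238 - 8.5p = -22 + 6.5p, so 260 = 15p and p' = 52/3; q' = 238 − 8.5(52/3) = 272/3.
Change in quantity: 272/3 − 43 = 143/3.

Δq = 143/3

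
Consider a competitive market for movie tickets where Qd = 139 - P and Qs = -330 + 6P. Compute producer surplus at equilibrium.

Equilibrium: 139 - P = -330 + 6P gives P* = 67, Q* = 72.
Supply starts at P = 55 (where Qs = 0).
PS = ½(67 − 55)(72) = 432.

Producer surplus = 432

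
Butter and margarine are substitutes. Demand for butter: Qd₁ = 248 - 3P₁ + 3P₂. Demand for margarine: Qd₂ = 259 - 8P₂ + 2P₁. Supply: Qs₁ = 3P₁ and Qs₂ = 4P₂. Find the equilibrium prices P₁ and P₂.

Market 1: 248 - 3P₁ + 3P₂ = 3P₁ → 6P₁ - 3P₂ = 248.
Market 2: 12P₂ - 2P₁ = 259.
Eliminating P₂: 12×(1) + 3×(2) gives 66P₁ = 3753, so P₁ = 1251/22.
Back-substitute into (2): P₂ = (259 + 2×1251/22) / 12 = 1025/33.

P₁ = 1251/22, P₂ = 1025/33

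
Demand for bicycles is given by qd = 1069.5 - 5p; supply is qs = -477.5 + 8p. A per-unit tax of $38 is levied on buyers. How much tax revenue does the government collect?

Tax revenue = 176643/13

Pre-tax equilibrium: p* = 119, q* = 474.5.
Tax on buyers shifts demand to qd = 1069.5 − 5(p + 38) = 879.5 - 5p.
879.5 - 5p = -477.5 + 8p gives seller price ps = 1357/13; buyers pay pb = 1357/13 + 38 = 1851/13.
New quantity: q = 1069.5 − 5(1851/13) = 9297/26.
Revenue = 38 × 9297/26 = 176643/13.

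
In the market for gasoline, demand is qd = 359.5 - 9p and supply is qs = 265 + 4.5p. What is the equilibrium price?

p* = 7

Set qd = qs: 359.5 - 9p = 265 + 4.5p.
94.5 = 13.5p, so p* = 7.
q* = 359.5 − 9(7) = 296.5.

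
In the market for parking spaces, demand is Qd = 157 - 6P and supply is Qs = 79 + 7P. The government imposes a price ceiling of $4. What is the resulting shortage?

Equilibrium price would be P* = 6, so the ceiling at 4 binds.
At P = 4: Qd = 157 − 6(4) = 133, Qs = 79 + 7(4) = 107.
Shortage = 133 − 107 = 26.

Shortage = 26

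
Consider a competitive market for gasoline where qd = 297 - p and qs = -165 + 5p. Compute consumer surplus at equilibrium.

Equilibrium: 297 - p = -165 + 5p gives p* = 77, q* = 220.
Demand choke price (qd = 0): p = 297.
CS = ½(297 − 77)(220) = 24200.

Consumer surplus = 24200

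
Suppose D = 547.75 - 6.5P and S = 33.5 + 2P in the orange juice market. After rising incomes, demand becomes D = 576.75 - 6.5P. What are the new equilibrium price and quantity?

Original equilibrium: P* = 60.5, Q* = 154.5.
New equilibrium: 576.75 - 6.5P = 33.5 + 2P, so 543.25 = 8.5P and P' = 2173/34; Q' = 576.75 − 6.5(2173/34) = 5485/34.

P' = 2173/34, Q' = 5485/34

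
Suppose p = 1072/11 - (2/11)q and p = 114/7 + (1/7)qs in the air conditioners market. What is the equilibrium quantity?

Set the two price expressions equal: 1072/11 - (2/11)q = 114/7 + (1/7)q.
6250/77 = (25/77)q, so q* = 250.
p* = 1072/11 − (2/11)(250) = 52.

q* = 250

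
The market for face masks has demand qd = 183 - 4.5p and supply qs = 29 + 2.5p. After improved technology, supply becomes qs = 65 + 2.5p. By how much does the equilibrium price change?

Original equilibrium: p* = 22, q* = 84.
New equilibrium: 183 - 4.5p = 65 + 2.5p, so 118 = 7p and p' = 118/7; q' = 183 − 4.5(118/7) = 750/7.
Change in price: 118/7 − 22 = -36/7.

Δp = -36/7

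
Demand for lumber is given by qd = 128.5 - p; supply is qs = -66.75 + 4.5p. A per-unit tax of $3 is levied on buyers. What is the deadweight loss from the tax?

Pre-tax equilibrium: p* = 35.5, q* = 93.
Tax on buyers shifts demand to qd = 128.5 − 1(p + 3) = 125.5 - p.
125.5 - p = -66.75 + 4.5p gives seller price ps = 769/22; buyers pay pb = 769/22 + 3 = 835/22.
New quantity: q = 128.5 − 1(835/22) = 996/11.
DWL = ½ × 3 × (93 − 996/11) = 81/22.

Deadweight loss = 81/22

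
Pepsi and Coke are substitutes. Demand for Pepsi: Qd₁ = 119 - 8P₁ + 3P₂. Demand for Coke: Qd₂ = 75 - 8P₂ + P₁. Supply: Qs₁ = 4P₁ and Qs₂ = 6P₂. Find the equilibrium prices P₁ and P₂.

P₁ = 1891/165, P₂ = 1019/165

Market 1: 119 - 8P₁ + 3P₂ = 4P₁ → 12P₁ - 3P₂ = 119.
Market 2: 14P₂ - P₁ = 75.
Eliminating P₂: 14×(1) + 3×(2) gives 165P₁ = 1891, so P₁ = 1891/165.
Back-substitute into (2): P₂ = (75 + 1×1891/165) / 14 = 1019/165.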